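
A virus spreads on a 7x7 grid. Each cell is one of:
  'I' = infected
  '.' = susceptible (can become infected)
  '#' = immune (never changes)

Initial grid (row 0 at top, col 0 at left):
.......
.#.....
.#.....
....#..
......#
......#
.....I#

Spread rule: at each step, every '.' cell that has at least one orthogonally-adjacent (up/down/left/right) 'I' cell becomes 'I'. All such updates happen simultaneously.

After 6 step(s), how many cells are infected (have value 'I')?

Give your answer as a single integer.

Step 0 (initial): 1 infected
Step 1: +2 new -> 3 infected
Step 2: +3 new -> 6 infected
Step 3: +4 new -> 10 infected
Step 4: +5 new -> 15 infected
Step 5: +7 new -> 22 infected
Step 6: +7 new -> 29 infected

Answer: 29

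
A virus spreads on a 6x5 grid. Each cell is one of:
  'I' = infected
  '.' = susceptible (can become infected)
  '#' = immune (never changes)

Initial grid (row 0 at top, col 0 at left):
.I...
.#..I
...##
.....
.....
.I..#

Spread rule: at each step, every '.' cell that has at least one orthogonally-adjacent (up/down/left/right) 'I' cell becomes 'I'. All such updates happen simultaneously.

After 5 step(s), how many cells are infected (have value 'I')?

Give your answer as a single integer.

Answer: 26

Derivation:
Step 0 (initial): 3 infected
Step 1: +7 new -> 10 infected
Step 2: +7 new -> 17 infected
Step 3: +6 new -> 23 infected
Step 4: +2 new -> 25 infected
Step 5: +1 new -> 26 infected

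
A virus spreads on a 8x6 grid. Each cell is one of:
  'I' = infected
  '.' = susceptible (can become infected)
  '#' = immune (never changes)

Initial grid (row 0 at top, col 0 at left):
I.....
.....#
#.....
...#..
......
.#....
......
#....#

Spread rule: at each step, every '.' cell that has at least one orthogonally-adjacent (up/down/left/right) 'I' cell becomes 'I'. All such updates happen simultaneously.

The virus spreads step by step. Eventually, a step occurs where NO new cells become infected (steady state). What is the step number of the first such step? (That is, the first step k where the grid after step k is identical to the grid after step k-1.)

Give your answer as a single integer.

Answer: 12

Derivation:
Step 0 (initial): 1 infected
Step 1: +2 new -> 3 infected
Step 2: +2 new -> 5 infected
Step 3: +3 new -> 8 infected
Step 4: +4 new -> 12 infected
Step 5: +6 new -> 18 infected
Step 6: +3 new -> 21 infected
Step 7: +5 new -> 26 infected
Step 8: +5 new -> 31 infected
Step 9: +5 new -> 36 infected
Step 10: +4 new -> 40 infected
Step 11: +2 new -> 42 infected
Step 12: +0 new -> 42 infected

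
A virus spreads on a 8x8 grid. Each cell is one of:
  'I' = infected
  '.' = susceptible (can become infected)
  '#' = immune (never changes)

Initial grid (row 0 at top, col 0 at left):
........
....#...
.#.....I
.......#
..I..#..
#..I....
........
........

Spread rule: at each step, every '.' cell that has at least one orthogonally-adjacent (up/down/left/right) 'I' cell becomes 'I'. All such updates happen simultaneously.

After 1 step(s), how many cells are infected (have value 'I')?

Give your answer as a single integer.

Step 0 (initial): 3 infected
Step 1: +8 new -> 11 infected

Answer: 11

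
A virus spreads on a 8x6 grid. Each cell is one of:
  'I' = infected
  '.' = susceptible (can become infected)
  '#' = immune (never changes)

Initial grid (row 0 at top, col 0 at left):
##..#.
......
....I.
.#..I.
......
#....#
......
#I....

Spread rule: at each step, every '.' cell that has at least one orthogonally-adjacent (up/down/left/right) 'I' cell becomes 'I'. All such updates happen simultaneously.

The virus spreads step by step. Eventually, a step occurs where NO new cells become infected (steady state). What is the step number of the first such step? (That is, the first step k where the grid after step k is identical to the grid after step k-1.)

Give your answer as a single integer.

Answer: 6

Derivation:
Step 0 (initial): 3 infected
Step 1: +8 new -> 11 infected
Step 2: +11 new -> 22 infected
Step 3: +11 new -> 33 infected
Step 4: +6 new -> 39 infected
Step 5: +2 new -> 41 infected
Step 6: +0 new -> 41 infected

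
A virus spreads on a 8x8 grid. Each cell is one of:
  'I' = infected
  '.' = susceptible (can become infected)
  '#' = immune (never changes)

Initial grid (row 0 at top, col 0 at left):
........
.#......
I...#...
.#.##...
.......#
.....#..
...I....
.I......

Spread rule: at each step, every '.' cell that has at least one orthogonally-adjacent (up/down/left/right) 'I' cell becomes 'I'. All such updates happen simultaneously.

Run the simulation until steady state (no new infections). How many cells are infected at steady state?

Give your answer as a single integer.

Answer: 57

Derivation:
Step 0 (initial): 3 infected
Step 1: +10 new -> 13 infected
Step 2: +10 new -> 23 infected
Step 3: +10 new -> 33 infected
Step 4: +6 new -> 39 infected
Step 5: +6 new -> 45 infected
Step 6: +4 new -> 49 infected
Step 7: +4 new -> 53 infected
Step 8: +3 new -> 56 infected
Step 9: +1 new -> 57 infected
Step 10: +0 new -> 57 infected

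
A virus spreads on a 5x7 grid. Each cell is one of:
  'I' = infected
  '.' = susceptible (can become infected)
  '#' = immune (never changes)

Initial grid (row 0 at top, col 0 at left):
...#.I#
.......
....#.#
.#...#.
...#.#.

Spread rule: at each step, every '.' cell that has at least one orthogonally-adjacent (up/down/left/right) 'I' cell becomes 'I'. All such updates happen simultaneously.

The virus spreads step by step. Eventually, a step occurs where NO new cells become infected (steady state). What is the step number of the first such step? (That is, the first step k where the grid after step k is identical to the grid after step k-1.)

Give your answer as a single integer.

Answer: 10

Derivation:
Step 0 (initial): 1 infected
Step 1: +2 new -> 3 infected
Step 2: +3 new -> 6 infected
Step 3: +1 new -> 7 infected
Step 4: +2 new -> 9 infected
Step 5: +4 new -> 13 infected
Step 6: +5 new -> 18 infected
Step 7: +4 new -> 22 infected
Step 8: +2 new -> 24 infected
Step 9: +1 new -> 25 infected
Step 10: +0 new -> 25 infected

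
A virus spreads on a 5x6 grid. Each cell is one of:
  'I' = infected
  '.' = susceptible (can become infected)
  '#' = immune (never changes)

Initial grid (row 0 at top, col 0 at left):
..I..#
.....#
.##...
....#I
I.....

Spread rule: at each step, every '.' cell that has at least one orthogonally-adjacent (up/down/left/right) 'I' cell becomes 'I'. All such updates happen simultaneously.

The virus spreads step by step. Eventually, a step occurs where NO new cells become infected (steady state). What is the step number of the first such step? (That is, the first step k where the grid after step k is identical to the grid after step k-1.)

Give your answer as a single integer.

Step 0 (initial): 3 infected
Step 1: +7 new -> 10 infected
Step 2: +9 new -> 19 infected
Step 3: +5 new -> 24 infected
Step 4: +1 new -> 25 infected
Step 5: +0 new -> 25 infected

Answer: 5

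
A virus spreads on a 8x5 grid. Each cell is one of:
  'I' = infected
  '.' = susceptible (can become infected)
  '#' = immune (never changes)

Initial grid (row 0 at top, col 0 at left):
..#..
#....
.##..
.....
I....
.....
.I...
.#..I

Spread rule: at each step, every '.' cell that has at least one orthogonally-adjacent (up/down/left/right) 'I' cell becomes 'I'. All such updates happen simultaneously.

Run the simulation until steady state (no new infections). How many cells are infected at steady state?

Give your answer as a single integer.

Answer: 35

Derivation:
Step 0 (initial): 3 infected
Step 1: +8 new -> 11 infected
Step 2: +8 new -> 19 infected
Step 3: +4 new -> 23 infected
Step 4: +2 new -> 25 infected
Step 5: +2 new -> 27 infected
Step 6: +2 new -> 29 infected
Step 7: +3 new -> 32 infected
Step 8: +1 new -> 33 infected
Step 9: +1 new -> 34 infected
Step 10: +1 new -> 35 infected
Step 11: +0 new -> 35 infected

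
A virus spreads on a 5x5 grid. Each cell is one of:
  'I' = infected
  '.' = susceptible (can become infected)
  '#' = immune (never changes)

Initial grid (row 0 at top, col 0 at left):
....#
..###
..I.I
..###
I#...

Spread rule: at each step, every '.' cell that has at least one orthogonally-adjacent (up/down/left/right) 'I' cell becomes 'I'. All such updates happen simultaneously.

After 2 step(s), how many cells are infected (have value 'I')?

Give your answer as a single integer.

Answer: 9

Derivation:
Step 0 (initial): 3 infected
Step 1: +3 new -> 6 infected
Step 2: +3 new -> 9 infected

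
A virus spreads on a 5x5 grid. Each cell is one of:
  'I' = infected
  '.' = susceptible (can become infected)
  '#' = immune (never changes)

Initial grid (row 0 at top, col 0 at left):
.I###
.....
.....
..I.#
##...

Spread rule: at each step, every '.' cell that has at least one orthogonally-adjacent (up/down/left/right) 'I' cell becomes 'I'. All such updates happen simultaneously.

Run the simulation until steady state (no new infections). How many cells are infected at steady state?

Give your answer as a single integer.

Answer: 19

Derivation:
Step 0 (initial): 2 infected
Step 1: +6 new -> 8 infected
Step 2: +6 new -> 14 infected
Step 3: +4 new -> 18 infected
Step 4: +1 new -> 19 infected
Step 5: +0 new -> 19 infected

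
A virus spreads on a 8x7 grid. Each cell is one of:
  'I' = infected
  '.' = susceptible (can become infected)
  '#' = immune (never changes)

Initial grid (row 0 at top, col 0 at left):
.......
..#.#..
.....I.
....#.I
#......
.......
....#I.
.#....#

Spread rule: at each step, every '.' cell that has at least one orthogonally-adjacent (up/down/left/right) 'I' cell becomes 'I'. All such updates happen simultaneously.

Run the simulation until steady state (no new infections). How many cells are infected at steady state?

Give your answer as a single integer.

Answer: 49

Derivation:
Step 0 (initial): 3 infected
Step 1: +8 new -> 11 infected
Step 2: +7 new -> 18 infected
Step 3: +8 new -> 26 infected
Step 4: +7 new -> 33 infected
Step 5: +7 new -> 40 infected
Step 6: +6 new -> 46 infected
Step 7: +2 new -> 48 infected
Step 8: +1 new -> 49 infected
Step 9: +0 new -> 49 infected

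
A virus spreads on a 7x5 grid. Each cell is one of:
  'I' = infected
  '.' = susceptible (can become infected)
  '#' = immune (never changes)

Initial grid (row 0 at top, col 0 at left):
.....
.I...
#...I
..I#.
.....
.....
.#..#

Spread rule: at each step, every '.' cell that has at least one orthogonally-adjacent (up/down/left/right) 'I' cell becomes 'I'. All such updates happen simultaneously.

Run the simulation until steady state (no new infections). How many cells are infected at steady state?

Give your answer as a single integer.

Step 0 (initial): 3 infected
Step 1: +10 new -> 13 infected
Step 2: +9 new -> 22 infected
Step 3: +6 new -> 28 infected
Step 4: +2 new -> 30 infected
Step 5: +1 new -> 31 infected
Step 6: +0 new -> 31 infected

Answer: 31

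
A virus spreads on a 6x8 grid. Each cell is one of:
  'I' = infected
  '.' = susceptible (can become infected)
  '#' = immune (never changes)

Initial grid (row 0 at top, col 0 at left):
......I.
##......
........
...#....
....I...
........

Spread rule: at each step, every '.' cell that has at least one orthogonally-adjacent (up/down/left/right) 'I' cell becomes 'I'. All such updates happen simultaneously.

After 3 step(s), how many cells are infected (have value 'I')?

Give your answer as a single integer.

Answer: 30

Derivation:
Step 0 (initial): 2 infected
Step 1: +7 new -> 9 infected
Step 2: +10 new -> 19 infected
Step 3: +11 new -> 30 infected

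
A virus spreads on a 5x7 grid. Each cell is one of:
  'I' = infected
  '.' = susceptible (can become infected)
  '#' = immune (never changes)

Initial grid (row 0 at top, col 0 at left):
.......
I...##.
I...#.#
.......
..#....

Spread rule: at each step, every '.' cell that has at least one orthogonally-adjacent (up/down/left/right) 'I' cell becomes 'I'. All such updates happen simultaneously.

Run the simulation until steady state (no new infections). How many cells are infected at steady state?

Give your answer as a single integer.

Answer: 30

Derivation:
Step 0 (initial): 2 infected
Step 1: +4 new -> 6 infected
Step 2: +5 new -> 11 infected
Step 3: +5 new -> 16 infected
Step 4: +2 new -> 18 infected
Step 5: +3 new -> 21 infected
Step 6: +3 new -> 24 infected
Step 7: +4 new -> 28 infected
Step 8: +2 new -> 30 infected
Step 9: +0 new -> 30 infected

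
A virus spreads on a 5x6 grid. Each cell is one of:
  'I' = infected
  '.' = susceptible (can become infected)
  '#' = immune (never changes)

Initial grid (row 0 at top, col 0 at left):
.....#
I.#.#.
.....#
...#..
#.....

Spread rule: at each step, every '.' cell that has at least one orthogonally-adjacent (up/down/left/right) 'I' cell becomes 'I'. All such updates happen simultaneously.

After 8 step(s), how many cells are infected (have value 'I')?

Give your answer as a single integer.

Answer: 23

Derivation:
Step 0 (initial): 1 infected
Step 1: +3 new -> 4 infected
Step 2: +3 new -> 7 infected
Step 3: +3 new -> 10 infected
Step 4: +4 new -> 14 infected
Step 5: +4 new -> 18 infected
Step 6: +2 new -> 20 infected
Step 7: +2 new -> 22 infected
Step 8: +1 new -> 23 infected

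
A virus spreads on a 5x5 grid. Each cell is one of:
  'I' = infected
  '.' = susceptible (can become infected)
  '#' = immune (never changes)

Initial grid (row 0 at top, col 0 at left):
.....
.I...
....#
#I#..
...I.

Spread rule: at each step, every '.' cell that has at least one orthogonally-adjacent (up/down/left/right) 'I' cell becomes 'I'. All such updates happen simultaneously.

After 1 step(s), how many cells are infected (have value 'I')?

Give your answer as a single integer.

Answer: 11

Derivation:
Step 0 (initial): 3 infected
Step 1: +8 new -> 11 infected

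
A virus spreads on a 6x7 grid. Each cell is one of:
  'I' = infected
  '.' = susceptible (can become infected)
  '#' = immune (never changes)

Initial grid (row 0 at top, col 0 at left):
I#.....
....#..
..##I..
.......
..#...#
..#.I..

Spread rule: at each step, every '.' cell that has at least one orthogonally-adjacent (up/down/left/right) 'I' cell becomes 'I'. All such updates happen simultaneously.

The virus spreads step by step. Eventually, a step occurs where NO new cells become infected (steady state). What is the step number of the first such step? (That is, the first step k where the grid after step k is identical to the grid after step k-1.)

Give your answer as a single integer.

Answer: 7

Derivation:
Step 0 (initial): 3 infected
Step 1: +6 new -> 9 infected
Step 2: +9 new -> 18 infected
Step 3: +7 new -> 25 infected
Step 4: +6 new -> 31 infected
Step 5: +3 new -> 34 infected
Step 6: +1 new -> 35 infected
Step 7: +0 new -> 35 infected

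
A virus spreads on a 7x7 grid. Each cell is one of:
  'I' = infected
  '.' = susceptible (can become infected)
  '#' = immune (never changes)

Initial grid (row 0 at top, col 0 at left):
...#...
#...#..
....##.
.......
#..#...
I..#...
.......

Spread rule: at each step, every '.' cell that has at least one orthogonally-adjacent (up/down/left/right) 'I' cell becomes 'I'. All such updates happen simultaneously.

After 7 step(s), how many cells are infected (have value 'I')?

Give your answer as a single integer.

Answer: 31

Derivation:
Step 0 (initial): 1 infected
Step 1: +2 new -> 3 infected
Step 2: +3 new -> 6 infected
Step 3: +3 new -> 9 infected
Step 4: +4 new -> 13 infected
Step 5: +5 new -> 18 infected
Step 6: +6 new -> 24 infected
Step 7: +7 new -> 31 infected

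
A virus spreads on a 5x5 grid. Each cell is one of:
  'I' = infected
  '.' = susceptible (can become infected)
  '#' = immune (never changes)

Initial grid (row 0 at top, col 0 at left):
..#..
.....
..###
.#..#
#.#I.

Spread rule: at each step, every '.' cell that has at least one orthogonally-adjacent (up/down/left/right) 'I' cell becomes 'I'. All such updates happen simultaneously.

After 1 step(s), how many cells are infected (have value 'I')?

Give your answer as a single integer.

Step 0 (initial): 1 infected
Step 1: +2 new -> 3 infected

Answer: 3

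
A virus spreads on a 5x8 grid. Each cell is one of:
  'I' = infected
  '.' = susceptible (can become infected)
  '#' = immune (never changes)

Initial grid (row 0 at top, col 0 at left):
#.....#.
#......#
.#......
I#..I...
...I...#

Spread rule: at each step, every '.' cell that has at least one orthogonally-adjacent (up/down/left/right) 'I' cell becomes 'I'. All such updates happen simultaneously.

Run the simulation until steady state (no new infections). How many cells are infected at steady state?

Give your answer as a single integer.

Answer: 32

Derivation:
Step 0 (initial): 3 infected
Step 1: +7 new -> 10 infected
Step 2: +7 new -> 17 infected
Step 3: +7 new -> 24 infected
Step 4: +5 new -> 29 infected
Step 5: +2 new -> 31 infected
Step 6: +1 new -> 32 infected
Step 7: +0 new -> 32 infected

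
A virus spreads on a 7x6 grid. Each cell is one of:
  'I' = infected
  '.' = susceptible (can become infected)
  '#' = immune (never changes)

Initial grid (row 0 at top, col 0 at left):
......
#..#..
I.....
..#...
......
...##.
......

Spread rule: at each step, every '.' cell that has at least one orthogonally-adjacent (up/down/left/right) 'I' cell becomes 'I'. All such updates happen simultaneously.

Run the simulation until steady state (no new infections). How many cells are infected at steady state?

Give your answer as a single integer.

Answer: 37

Derivation:
Step 0 (initial): 1 infected
Step 1: +2 new -> 3 infected
Step 2: +4 new -> 7 infected
Step 3: +5 new -> 12 infected
Step 4: +7 new -> 19 infected
Step 5: +7 new -> 26 infected
Step 6: +5 new -> 31 infected
Step 7: +3 new -> 34 infected
Step 8: +2 new -> 36 infected
Step 9: +1 new -> 37 infected
Step 10: +0 new -> 37 infected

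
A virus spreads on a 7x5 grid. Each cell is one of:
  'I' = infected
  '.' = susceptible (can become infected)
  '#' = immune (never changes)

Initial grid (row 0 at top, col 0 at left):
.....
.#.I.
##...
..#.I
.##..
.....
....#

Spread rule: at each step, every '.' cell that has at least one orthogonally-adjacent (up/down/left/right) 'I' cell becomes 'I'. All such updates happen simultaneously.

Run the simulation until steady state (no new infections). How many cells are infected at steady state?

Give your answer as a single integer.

Step 0 (initial): 2 infected
Step 1: +7 new -> 9 infected
Step 2: +5 new -> 14 infected
Step 3: +2 new -> 16 infected
Step 4: +3 new -> 19 infected
Step 5: +3 new -> 22 infected
Step 6: +2 new -> 24 infected
Step 7: +2 new -> 26 infected
Step 8: +1 new -> 27 infected
Step 9: +1 new -> 28 infected
Step 10: +0 new -> 28 infected

Answer: 28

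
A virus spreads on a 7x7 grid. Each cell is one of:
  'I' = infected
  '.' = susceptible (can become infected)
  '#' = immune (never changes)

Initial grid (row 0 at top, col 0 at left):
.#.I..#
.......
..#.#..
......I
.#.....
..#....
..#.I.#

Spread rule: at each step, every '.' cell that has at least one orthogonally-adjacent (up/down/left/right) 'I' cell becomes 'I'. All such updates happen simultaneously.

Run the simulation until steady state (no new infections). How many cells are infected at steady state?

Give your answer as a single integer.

Answer: 41

Derivation:
Step 0 (initial): 3 infected
Step 1: +9 new -> 12 infected
Step 2: +12 new -> 24 infected
Step 3: +4 new -> 28 infected
Step 4: +4 new -> 32 infected
Step 5: +3 new -> 35 infected
Step 6: +1 new -> 36 infected
Step 7: +1 new -> 37 infected
Step 8: +1 new -> 38 infected
Step 9: +2 new -> 40 infected
Step 10: +1 new -> 41 infected
Step 11: +0 new -> 41 infected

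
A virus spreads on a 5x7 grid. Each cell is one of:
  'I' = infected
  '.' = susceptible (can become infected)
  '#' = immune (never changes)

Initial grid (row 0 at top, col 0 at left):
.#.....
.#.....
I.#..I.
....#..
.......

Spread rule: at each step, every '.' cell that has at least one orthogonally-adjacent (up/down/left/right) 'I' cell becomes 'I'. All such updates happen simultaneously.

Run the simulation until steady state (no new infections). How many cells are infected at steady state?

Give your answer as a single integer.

Step 0 (initial): 2 infected
Step 1: +7 new -> 9 infected
Step 2: +9 new -> 18 infected
Step 3: +8 new -> 26 infected
Step 4: +4 new -> 30 infected
Step 5: +1 new -> 31 infected
Step 6: +0 new -> 31 infected

Answer: 31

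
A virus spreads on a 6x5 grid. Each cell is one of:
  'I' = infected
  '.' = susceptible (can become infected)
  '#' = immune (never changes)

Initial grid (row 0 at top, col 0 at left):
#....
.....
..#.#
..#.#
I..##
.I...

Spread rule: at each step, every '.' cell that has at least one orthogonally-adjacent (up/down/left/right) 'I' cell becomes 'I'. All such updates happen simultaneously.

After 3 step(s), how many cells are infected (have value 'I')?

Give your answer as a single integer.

Step 0 (initial): 2 infected
Step 1: +4 new -> 6 infected
Step 2: +4 new -> 10 infected
Step 3: +3 new -> 13 infected

Answer: 13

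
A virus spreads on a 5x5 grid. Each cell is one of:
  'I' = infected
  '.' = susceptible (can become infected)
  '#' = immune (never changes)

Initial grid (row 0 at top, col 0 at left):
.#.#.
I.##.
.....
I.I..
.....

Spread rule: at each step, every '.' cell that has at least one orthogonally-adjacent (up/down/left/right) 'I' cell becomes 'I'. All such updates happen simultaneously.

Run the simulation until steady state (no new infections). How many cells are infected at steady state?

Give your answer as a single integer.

Step 0 (initial): 3 infected
Step 1: +8 new -> 11 infected
Step 2: +5 new -> 16 infected
Step 3: +2 new -> 18 infected
Step 4: +1 new -> 19 infected
Step 5: +1 new -> 20 infected
Step 6: +0 new -> 20 infected

Answer: 20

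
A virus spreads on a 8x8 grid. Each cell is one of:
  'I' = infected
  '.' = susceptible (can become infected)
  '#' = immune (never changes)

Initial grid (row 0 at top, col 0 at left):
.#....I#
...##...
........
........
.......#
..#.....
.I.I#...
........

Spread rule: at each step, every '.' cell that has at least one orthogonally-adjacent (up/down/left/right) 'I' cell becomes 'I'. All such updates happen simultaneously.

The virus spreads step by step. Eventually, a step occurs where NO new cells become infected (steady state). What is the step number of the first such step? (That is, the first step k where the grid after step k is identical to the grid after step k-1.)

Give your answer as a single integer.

Answer: 8

Derivation:
Step 0 (initial): 3 infected
Step 1: +8 new -> 11 infected
Step 2: +11 new -> 22 infected
Step 3: +11 new -> 33 infected
Step 4: +14 new -> 47 infected
Step 5: +7 new -> 54 infected
Step 6: +2 new -> 56 infected
Step 7: +1 new -> 57 infected
Step 8: +0 new -> 57 infected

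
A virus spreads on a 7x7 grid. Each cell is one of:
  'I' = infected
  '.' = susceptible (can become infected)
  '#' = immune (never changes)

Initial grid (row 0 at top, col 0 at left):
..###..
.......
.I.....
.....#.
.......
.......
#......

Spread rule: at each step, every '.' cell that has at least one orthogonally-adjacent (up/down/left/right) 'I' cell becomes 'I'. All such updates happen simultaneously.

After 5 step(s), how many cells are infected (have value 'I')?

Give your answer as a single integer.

Answer: 31

Derivation:
Step 0 (initial): 1 infected
Step 1: +4 new -> 5 infected
Step 2: +7 new -> 12 infected
Step 3: +7 new -> 19 infected
Step 4: +7 new -> 26 infected
Step 5: +5 new -> 31 infected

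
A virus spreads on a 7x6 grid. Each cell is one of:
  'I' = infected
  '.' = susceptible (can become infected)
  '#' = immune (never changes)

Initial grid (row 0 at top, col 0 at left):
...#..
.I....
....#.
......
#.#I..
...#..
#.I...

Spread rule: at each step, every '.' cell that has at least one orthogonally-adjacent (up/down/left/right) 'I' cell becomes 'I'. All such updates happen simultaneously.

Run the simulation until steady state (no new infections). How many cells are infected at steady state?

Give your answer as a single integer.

Step 0 (initial): 3 infected
Step 1: +9 new -> 12 infected
Step 2: +13 new -> 25 infected
Step 3: +7 new -> 32 infected
Step 4: +3 new -> 35 infected
Step 5: +1 new -> 36 infected
Step 6: +0 new -> 36 infected

Answer: 36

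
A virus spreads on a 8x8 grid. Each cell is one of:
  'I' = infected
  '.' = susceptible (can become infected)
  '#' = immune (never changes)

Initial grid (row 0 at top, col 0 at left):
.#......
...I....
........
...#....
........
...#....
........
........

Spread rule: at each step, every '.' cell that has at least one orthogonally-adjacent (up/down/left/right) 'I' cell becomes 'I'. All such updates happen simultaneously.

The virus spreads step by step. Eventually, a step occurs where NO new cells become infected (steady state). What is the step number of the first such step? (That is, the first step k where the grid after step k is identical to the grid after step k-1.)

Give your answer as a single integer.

Step 0 (initial): 1 infected
Step 1: +4 new -> 5 infected
Step 2: +6 new -> 11 infected
Step 3: +7 new -> 18 infected
Step 4: +9 new -> 27 infected
Step 5: +9 new -> 36 infected
Step 6: +7 new -> 43 infected
Step 7: +8 new -> 51 infected
Step 8: +6 new -> 57 infected
Step 9: +3 new -> 60 infected
Step 10: +1 new -> 61 infected
Step 11: +0 new -> 61 infected

Answer: 11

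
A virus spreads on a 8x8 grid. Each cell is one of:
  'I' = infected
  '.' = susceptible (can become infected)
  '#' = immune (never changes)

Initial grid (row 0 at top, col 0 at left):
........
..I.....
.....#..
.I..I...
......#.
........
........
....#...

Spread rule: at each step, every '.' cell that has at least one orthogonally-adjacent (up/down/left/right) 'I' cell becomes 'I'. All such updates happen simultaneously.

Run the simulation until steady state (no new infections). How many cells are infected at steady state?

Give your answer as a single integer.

Step 0 (initial): 3 infected
Step 1: +12 new -> 15 infected
Step 2: +13 new -> 28 infected
Step 3: +11 new -> 39 infected
Step 4: +10 new -> 49 infected
Step 5: +8 new -> 57 infected
Step 6: +3 new -> 60 infected
Step 7: +1 new -> 61 infected
Step 8: +0 new -> 61 infected

Answer: 61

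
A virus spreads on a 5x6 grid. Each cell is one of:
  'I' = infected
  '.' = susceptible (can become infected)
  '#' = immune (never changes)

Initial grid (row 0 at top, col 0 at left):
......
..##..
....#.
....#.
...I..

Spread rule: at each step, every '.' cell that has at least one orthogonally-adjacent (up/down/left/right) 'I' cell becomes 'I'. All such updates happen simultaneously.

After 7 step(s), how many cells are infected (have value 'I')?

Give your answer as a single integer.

Step 0 (initial): 1 infected
Step 1: +3 new -> 4 infected
Step 2: +4 new -> 8 infected
Step 3: +4 new -> 12 infected
Step 4: +3 new -> 15 infected
Step 5: +3 new -> 18 infected
Step 6: +4 new -> 22 infected
Step 7: +3 new -> 25 infected

Answer: 25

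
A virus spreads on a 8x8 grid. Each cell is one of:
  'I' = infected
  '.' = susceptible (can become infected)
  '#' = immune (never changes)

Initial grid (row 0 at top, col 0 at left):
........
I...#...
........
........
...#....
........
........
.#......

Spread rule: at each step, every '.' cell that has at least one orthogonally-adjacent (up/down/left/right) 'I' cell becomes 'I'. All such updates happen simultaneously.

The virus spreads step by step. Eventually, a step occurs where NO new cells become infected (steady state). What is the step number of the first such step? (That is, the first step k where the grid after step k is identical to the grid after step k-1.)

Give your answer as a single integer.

Answer: 14

Derivation:
Step 0 (initial): 1 infected
Step 1: +3 new -> 4 infected
Step 2: +4 new -> 8 infected
Step 3: +5 new -> 13 infected
Step 4: +5 new -> 18 infected
Step 5: +6 new -> 24 infected
Step 6: +6 new -> 30 infected
Step 7: +7 new -> 37 infected
Step 8: +8 new -> 45 infected
Step 9: +6 new -> 51 infected
Step 10: +4 new -> 55 infected
Step 11: +3 new -> 58 infected
Step 12: +2 new -> 60 infected
Step 13: +1 new -> 61 infected
Step 14: +0 new -> 61 infected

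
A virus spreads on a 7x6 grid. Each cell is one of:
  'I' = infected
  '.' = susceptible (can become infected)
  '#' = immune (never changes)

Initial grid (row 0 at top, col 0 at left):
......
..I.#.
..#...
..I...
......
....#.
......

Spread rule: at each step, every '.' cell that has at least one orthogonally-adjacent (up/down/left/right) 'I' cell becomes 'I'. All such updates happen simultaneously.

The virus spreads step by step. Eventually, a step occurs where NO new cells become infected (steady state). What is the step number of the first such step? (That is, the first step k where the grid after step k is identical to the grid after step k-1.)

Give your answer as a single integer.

Answer: 7

Derivation:
Step 0 (initial): 2 infected
Step 1: +6 new -> 8 infected
Step 2: +10 new -> 18 infected
Step 3: +10 new -> 28 infected
Step 4: +6 new -> 34 infected
Step 5: +4 new -> 38 infected
Step 6: +1 new -> 39 infected
Step 7: +0 new -> 39 infected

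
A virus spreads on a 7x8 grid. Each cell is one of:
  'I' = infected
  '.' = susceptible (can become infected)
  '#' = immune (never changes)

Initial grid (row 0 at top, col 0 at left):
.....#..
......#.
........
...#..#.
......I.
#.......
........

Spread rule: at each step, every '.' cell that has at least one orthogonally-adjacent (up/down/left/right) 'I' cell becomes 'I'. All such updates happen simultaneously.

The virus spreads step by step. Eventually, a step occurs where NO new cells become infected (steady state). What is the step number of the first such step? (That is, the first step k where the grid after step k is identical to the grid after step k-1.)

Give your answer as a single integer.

Step 0 (initial): 1 infected
Step 1: +3 new -> 4 infected
Step 2: +6 new -> 10 infected
Step 3: +7 new -> 17 infected
Step 4: +7 new -> 24 infected
Step 5: +7 new -> 31 infected
Step 6: +8 new -> 39 infected
Step 7: +5 new -> 44 infected
Step 8: +4 new -> 48 infected
Step 9: +2 new -> 50 infected
Step 10: +1 new -> 51 infected
Step 11: +0 new -> 51 infected

Answer: 11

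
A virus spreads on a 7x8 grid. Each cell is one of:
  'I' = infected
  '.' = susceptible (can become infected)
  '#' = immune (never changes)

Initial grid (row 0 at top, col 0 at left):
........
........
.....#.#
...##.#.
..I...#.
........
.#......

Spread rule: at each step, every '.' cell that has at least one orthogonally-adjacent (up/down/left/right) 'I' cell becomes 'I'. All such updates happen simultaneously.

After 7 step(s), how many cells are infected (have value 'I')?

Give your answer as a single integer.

Answer: 44

Derivation:
Step 0 (initial): 1 infected
Step 1: +4 new -> 5 infected
Step 2: +7 new -> 12 infected
Step 3: +8 new -> 20 infected
Step 4: +9 new -> 29 infected
Step 5: +6 new -> 35 infected
Step 6: +5 new -> 40 infected
Step 7: +4 new -> 44 infected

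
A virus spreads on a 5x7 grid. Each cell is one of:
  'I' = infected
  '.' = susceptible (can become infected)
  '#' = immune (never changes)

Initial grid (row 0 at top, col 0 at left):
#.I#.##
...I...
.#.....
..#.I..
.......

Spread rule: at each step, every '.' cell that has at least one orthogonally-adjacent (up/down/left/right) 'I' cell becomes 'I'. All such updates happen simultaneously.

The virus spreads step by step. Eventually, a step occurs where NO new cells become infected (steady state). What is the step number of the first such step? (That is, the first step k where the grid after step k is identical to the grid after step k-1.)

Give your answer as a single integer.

Step 0 (initial): 3 infected
Step 1: +8 new -> 11 infected
Step 2: +8 new -> 19 infected
Step 3: +5 new -> 24 infected
Step 4: +2 new -> 26 infected
Step 5: +3 new -> 29 infected
Step 6: +0 new -> 29 infected

Answer: 6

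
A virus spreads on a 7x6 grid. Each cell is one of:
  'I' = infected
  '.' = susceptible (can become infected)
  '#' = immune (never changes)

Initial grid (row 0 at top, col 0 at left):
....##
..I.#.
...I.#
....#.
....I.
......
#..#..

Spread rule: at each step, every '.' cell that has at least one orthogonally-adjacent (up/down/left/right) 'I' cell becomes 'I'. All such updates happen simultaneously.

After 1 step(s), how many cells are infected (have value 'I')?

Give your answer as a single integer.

Answer: 12

Derivation:
Step 0 (initial): 3 infected
Step 1: +9 new -> 12 infected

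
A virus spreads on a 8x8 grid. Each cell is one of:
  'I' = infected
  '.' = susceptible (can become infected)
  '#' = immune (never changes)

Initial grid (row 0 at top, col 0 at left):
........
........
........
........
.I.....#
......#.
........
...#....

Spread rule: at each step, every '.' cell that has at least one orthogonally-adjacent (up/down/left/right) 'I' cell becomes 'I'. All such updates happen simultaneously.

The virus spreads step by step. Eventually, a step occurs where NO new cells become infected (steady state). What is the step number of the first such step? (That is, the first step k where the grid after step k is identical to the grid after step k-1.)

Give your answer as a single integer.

Step 0 (initial): 1 infected
Step 1: +4 new -> 5 infected
Step 2: +7 new -> 12 infected
Step 3: +9 new -> 21 infected
Step 4: +10 new -> 31 infected
Step 5: +8 new -> 39 infected
Step 6: +6 new -> 45 infected
Step 7: +6 new -> 51 infected
Step 8: +5 new -> 56 infected
Step 9: +4 new -> 60 infected
Step 10: +1 new -> 61 infected
Step 11: +0 new -> 61 infected

Answer: 11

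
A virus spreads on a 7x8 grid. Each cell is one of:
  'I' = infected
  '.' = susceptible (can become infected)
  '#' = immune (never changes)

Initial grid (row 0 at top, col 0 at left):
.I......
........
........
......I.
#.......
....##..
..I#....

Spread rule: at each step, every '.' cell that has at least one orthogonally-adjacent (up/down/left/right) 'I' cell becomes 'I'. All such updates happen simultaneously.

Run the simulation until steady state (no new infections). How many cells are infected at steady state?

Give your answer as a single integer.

Step 0 (initial): 3 infected
Step 1: +9 new -> 12 infected
Step 2: +15 new -> 27 infected
Step 3: +17 new -> 44 infected
Step 4: +7 new -> 51 infected
Step 5: +1 new -> 52 infected
Step 6: +0 new -> 52 infected

Answer: 52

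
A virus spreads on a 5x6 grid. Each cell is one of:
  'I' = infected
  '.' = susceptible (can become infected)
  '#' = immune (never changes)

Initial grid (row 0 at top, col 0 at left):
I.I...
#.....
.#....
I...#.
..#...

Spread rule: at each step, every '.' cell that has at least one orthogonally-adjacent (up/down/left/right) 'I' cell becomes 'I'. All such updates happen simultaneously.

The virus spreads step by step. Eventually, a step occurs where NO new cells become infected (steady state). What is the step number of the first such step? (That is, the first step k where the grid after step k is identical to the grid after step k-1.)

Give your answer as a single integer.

Answer: 7

Derivation:
Step 0 (initial): 3 infected
Step 1: +6 new -> 9 infected
Step 2: +6 new -> 15 infected
Step 3: +4 new -> 19 infected
Step 4: +3 new -> 22 infected
Step 5: +2 new -> 24 infected
Step 6: +2 new -> 26 infected
Step 7: +0 new -> 26 infected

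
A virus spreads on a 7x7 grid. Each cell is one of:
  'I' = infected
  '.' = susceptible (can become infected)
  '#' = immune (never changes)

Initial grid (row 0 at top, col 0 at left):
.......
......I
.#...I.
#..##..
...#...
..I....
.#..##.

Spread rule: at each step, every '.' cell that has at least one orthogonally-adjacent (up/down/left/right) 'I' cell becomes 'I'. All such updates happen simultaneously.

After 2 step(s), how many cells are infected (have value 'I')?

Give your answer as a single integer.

Step 0 (initial): 3 infected
Step 1: +9 new -> 12 infected
Step 2: +10 new -> 22 infected

Answer: 22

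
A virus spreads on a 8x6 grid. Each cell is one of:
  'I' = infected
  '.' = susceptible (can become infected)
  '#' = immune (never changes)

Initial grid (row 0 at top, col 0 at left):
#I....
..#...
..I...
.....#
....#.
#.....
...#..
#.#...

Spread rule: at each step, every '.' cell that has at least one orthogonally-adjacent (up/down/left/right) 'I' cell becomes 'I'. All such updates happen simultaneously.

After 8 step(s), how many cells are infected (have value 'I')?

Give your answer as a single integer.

Answer: 40

Derivation:
Step 0 (initial): 2 infected
Step 1: +5 new -> 7 infected
Step 2: +8 new -> 15 infected
Step 3: +8 new -> 23 infected
Step 4: +6 new -> 29 infected
Step 5: +2 new -> 31 infected
Step 6: +4 new -> 35 infected
Step 7: +3 new -> 38 infected
Step 8: +2 new -> 40 infected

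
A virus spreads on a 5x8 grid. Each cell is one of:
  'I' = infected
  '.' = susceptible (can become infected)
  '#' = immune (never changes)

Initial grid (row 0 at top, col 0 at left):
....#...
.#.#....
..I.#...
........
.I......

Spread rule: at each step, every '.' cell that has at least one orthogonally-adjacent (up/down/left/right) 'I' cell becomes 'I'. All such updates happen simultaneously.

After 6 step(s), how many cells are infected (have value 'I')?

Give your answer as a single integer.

Answer: 29

Derivation:
Step 0 (initial): 2 infected
Step 1: +7 new -> 9 infected
Step 2: +5 new -> 14 infected
Step 3: +5 new -> 19 infected
Step 4: +3 new -> 22 infected
Step 5: +3 new -> 25 infected
Step 6: +4 new -> 29 infected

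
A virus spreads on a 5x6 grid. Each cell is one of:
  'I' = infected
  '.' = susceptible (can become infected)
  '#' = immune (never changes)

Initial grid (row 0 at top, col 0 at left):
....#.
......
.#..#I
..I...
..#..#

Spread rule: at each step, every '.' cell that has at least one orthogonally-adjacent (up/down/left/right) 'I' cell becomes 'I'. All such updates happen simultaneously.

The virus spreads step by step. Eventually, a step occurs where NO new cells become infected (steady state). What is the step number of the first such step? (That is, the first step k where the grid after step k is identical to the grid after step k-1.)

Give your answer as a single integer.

Answer: 6

Derivation:
Step 0 (initial): 2 infected
Step 1: +5 new -> 7 infected
Step 2: +8 new -> 15 infected
Step 3: +6 new -> 21 infected
Step 4: +3 new -> 24 infected
Step 5: +1 new -> 25 infected
Step 6: +0 new -> 25 infected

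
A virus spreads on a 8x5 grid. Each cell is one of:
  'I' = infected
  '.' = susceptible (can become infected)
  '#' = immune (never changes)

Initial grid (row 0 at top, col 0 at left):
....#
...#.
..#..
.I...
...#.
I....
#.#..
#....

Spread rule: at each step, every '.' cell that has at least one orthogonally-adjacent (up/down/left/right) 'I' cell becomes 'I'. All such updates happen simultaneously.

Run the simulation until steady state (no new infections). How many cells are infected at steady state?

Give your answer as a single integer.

Step 0 (initial): 2 infected
Step 1: +6 new -> 8 infected
Step 2: +6 new -> 14 infected
Step 3: +7 new -> 21 infected
Step 4: +7 new -> 28 infected
Step 5: +4 new -> 32 infected
Step 6: +1 new -> 33 infected
Step 7: +0 new -> 33 infected

Answer: 33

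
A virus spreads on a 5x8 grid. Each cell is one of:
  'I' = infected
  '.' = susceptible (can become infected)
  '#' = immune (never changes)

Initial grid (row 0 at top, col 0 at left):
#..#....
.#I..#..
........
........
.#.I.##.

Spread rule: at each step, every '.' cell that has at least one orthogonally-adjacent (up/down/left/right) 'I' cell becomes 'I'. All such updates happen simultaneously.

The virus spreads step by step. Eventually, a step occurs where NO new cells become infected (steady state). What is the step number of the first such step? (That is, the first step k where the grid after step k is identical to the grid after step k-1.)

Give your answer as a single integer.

Answer: 8

Derivation:
Step 0 (initial): 2 infected
Step 1: +6 new -> 8 infected
Step 2: +6 new -> 14 infected
Step 3: +5 new -> 19 infected
Step 4: +5 new -> 24 infected
Step 5: +4 new -> 28 infected
Step 6: +4 new -> 32 infected
Step 7: +1 new -> 33 infected
Step 8: +0 new -> 33 infected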